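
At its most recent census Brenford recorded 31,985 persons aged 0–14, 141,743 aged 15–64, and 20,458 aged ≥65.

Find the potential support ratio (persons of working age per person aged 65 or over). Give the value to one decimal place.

Potential support ratio: 6.9

Potential support ratio = 141,743 / 20,458 = 6.9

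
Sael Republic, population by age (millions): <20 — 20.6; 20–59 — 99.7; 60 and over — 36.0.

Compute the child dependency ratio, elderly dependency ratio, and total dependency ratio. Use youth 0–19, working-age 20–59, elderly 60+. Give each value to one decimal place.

Youth dependency ratio = 20.6 / 99.7 × 100 = 20.7
Old-age dependency ratio = 36.0 / 99.7 × 100 = 36.1
Total dependency ratio = (20.6 + 36.0) / 99.7 × 100 = 56.6 / 99.7 × 100 = 56.8

Youth dependency ratio: 20.7
Old-age dependency ratio: 36.1
Total dependency ratio: 56.8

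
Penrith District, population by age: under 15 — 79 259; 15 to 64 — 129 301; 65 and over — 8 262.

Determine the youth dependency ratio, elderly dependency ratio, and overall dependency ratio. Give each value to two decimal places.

Youth dependency ratio: 61.30
Old-age dependency ratio: 6.39
Total dependency ratio: 67.69

Youth dependency ratio = 79 259 / 129 301 × 100 = 61.30
Old-age dependency ratio = 8 262 / 129 301 × 100 = 6.39
Total dependency ratio = (79 259 + 8 262) / 129 301 × 100 = 87 521 / 129 301 × 100 = 67.69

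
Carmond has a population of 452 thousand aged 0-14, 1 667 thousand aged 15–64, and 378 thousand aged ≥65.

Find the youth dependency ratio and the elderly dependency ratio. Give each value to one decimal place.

Youth dependency ratio = 452 / 1 667 × 100 = 27.1
Old-age dependency ratio = 378 / 1 667 × 100 = 22.7

Youth dependency ratio: 27.1
Old-age dependency ratio: 22.7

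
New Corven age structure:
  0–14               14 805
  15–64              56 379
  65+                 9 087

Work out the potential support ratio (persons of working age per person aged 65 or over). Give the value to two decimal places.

Potential support ratio: 6.20

Potential support ratio = 56 379 / 9 087 = 6.20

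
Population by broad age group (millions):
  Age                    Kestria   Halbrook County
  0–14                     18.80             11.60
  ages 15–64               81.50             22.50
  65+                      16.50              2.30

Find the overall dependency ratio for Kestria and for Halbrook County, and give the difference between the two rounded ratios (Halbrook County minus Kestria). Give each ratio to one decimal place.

Kestria: 43.3
Halbrook County: 61.8
Difference: +18.5

Kestria: (18.80 + 16.50) / 81.50 × 100 = 35.30 / 81.50 × 100 = 43.3
Halbrook County: (11.60 + 2.30) / 22.50 × 100 = 13.90 / 22.50 × 100 = 61.8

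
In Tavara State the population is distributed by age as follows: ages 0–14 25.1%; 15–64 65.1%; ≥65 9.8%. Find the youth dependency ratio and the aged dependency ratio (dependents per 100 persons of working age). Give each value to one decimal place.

Youth dependency ratio = 25.1 / 65.1 × 100 = 38.6
Old-age dependency ratio = 9.8 / 65.1 × 100 = 15.1

Youth dependency ratio: 38.6
Old-age dependency ratio: 15.1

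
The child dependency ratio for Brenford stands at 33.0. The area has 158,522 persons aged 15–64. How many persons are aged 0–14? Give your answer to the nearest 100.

Youth dependency ratio = youth / working-age × 100
33.0 = Y / 158,522 × 100
⇒ 52,300

Aged 0–14: 52,300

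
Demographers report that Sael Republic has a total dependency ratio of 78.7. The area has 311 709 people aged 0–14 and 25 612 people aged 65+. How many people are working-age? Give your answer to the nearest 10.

Working-age: 428 620

Total dependency ratio = (youth + elderly) / working-age × 100
78.7 = (311 709 + 25 612) / W × 100
⇒ 428 620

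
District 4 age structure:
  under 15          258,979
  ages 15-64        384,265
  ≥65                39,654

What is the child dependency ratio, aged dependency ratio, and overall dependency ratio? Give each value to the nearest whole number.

Youth dependency ratio = 258,979 / 384,265 × 100 = 67
Old-age dependency ratio = 39,654 / 384,265 × 100 = 10
Total dependency ratio = (258,979 + 39,654) / 384,265 × 100 = 298,633 / 384,265 × 100 = 78

Youth dependency ratio: 67
Old-age dependency ratio: 10
Total dependency ratio: 78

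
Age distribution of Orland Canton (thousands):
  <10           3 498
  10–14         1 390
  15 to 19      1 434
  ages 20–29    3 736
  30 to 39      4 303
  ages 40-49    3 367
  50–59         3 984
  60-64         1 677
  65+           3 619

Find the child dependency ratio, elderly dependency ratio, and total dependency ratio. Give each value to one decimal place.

0–14: 3 498 + 1 390 = 4 888
15–64: 1 434 + 3 736 + 4 303 + 3 367 + 3 984 + 1 677 = 18 501
65+: 3 619
Youth dependency ratio = 4 888 / 18 501 × 100 = 26.4
Old-age dependency ratio = 3 619 / 18 501 × 100 = 19.6
Total dependency ratio = (4 888 + 3 619) / 18 501 × 100 = 8 507 / 18 501 × 100 = 46.0

Youth dependency ratio: 26.4
Old-age dependency ratio: 19.6
Total dependency ratio: 46.0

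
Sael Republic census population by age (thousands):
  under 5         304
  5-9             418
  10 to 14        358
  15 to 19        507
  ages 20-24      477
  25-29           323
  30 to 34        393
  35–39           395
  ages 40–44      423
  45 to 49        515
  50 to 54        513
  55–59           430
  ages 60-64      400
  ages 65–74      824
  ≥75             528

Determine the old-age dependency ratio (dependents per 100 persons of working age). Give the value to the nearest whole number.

0–14: 304 + 418 + 358 = 1,080
15–64: 507 + 477 + 323 + 393 + 395 + 423 + 515 + 513 + 430 + 400 = 4,376
65+: 824 + 528 = 1,352
Old-age dependency ratio = 1,352 / 4,376 × 100 = 31

Old-age dependency ratio: 31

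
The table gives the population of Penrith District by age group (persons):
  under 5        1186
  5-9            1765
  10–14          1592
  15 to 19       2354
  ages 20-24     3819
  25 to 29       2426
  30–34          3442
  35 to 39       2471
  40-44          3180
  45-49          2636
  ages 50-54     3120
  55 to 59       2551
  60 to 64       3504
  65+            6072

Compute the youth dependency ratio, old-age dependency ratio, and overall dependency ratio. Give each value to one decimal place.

Youth dependency ratio: 15.4
Old-age dependency ratio: 20.6
Total dependency ratio: 36.0

0–14: 1186 + 1765 + 1592 = 4543
15–64: 2354 + 3819 + 2426 + 3442 + 2471 + 3180 + 2636 + 3120 + 2551 + 3504 = 29503
65+: 6072
Youth dependency ratio = 4543 / 29503 × 100 = 15.4
Old-age dependency ratio = 6072 / 29503 × 100 = 20.6
Total dependency ratio = (4543 + 6072) / 29503 × 100 = 10615 / 29503 × 100 = 36.0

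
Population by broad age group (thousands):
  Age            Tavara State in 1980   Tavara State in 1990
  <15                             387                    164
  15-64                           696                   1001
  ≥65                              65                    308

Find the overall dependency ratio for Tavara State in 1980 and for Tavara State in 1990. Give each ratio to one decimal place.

Tavara State in 1980: (387 + 65) / 696 × 100 = 452 / 696 × 100 = 64.9
Tavara State in 1990: (164 + 308) / 1001 × 100 = 472 / 1001 × 100 = 47.2

Tavara State in 1980: 64.9
Tavara State in 1990: 47.2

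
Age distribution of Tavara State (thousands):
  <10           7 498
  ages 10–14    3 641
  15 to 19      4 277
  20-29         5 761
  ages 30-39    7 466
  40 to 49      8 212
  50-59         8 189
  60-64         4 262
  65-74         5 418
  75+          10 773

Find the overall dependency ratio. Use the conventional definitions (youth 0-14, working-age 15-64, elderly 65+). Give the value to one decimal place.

Total dependency ratio: 71.6

0–14: 7 498 + 3 641 = 11 139
15–64: 4 277 + 5 761 + 7 466 + 8 212 + 8 189 + 4 262 = 38 167
65+: 5 418 + 10 773 = 16 191
Total dependency ratio = (11 139 + 16 191) / 38 167 × 100 = 27 330 / 38 167 × 100 = 71.6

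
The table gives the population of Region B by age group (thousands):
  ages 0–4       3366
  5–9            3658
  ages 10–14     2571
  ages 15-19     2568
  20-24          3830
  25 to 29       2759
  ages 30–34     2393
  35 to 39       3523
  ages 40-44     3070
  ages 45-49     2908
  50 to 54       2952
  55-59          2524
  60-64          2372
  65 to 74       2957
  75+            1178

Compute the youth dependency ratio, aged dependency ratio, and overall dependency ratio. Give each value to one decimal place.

0–14: 3366 + 3658 + 2571 = 9595
15–64: 2568 + 3830 + 2759 + 2393 + 3523 + 3070 + 2908 + 2952 + 2524 + 2372 = 28899
65+: 2957 + 1178 = 4135
Youth dependency ratio = 9595 / 28899 × 100 = 33.2
Old-age dependency ratio = 4135 / 28899 × 100 = 14.3
Total dependency ratio = (9595 + 4135) / 28899 × 100 = 13730 / 28899 × 100 = 47.5

Youth dependency ratio: 33.2
Old-age dependency ratio: 14.3
Total dependency ratio: 47.5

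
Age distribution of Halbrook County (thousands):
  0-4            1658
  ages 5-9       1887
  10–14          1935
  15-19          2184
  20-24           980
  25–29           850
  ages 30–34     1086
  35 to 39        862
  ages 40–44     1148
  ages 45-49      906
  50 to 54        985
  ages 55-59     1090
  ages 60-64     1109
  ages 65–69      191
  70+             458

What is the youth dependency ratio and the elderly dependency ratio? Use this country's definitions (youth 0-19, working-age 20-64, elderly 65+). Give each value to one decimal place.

0–19: 1658 + 1887 + 1935 + 2184 = 7664
20–64: 980 + 850 + 1086 + 862 + 1148 + 906 + 985 + 1090 + 1109 = 9016
65+: 191 + 458 = 649
Youth dependency ratio = 7664 / 9016 × 100 = 85.0
Old-age dependency ratio = 649 / 9016 × 100 = 7.2

Youth dependency ratio: 85.0
Old-age dependency ratio: 7.2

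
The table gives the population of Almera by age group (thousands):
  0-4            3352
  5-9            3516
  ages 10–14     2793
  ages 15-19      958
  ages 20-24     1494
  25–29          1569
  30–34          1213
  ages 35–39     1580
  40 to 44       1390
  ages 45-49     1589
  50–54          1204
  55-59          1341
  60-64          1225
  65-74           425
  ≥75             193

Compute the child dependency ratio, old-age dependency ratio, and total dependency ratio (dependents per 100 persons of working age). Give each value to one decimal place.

Youth dependency ratio: 71.2
Old-age dependency ratio: 4.6
Total dependency ratio: 75.8

0–14: 3352 + 3516 + 2793 = 9661
15–64: 958 + 1494 + 1569 + 1213 + 1580 + 1390 + 1589 + 1204 + 1341 + 1225 = 13563
65+: 425 + 193 = 618
Youth dependency ratio = 9661 / 13563 × 100 = 71.2
Old-age dependency ratio = 618 / 13563 × 100 = 4.6
Total dependency ratio = (9661 + 618) / 13563 × 100 = 10279 / 13563 × 100 = 75.8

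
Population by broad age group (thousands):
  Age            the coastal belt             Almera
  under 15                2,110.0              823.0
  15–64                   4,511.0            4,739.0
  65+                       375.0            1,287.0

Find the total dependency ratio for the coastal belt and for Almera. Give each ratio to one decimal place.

the coastal belt: 55.1
Almera: 44.5

the coastal belt: (2,110.0 + 375.0) / 4,511.0 × 100 = 2,485.0 / 4,511.0 × 100 = 55.1
Almera: (823.0 + 1,287.0) / 4,739.0 × 100 = 2,110.0 / 4,739.0 × 100 = 44.5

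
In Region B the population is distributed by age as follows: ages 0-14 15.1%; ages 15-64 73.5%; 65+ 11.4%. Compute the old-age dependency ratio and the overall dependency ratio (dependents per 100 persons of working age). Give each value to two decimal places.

Old-age dependency ratio: 15.51
Total dependency ratio: 36.05

Old-age dependency ratio = 11.4 / 73.5 × 100 = 15.51
Total dependency ratio = (15.1 + 11.4) / 73.5 × 100 = 26.5 / 73.5 × 100 = 36.05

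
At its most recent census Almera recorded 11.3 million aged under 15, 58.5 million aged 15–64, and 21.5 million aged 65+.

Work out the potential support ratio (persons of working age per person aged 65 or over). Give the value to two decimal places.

Potential support ratio: 2.72

Potential support ratio = 58.5 / 21.5 = 2.72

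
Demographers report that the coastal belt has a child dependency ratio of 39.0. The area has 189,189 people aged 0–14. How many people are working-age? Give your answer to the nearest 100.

Youth dependency ratio = youth / working-age × 100
39.0 = 189,189 / W × 100
⇒ 485,100

Working-age: 485,100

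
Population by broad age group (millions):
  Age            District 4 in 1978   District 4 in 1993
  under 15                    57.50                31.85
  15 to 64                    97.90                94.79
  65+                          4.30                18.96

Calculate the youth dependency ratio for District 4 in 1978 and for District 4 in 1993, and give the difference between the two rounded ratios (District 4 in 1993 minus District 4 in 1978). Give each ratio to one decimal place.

District 4 in 1978: 57.50 / 97.90 × 100 = 58.7
District 4 in 1993: 31.85 / 94.79 × 100 = 33.6

District 4 in 1978: 58.7
District 4 in 1993: 33.6
Difference: -25.1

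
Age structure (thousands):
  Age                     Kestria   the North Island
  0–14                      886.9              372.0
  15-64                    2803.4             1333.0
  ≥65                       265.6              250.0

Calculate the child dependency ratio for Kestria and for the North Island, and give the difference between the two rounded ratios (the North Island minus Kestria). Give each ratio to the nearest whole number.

Kestria: 886.9 / 2803.4 × 100 = 32
the North Island: 372.0 / 1333.0 × 100 = 28

Kestria: 32
the North Island: 28
Difference: -4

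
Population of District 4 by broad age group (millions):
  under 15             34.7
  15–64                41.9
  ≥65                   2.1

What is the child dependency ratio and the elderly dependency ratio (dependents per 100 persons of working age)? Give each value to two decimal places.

Youth dependency ratio = 34.7 / 41.9 × 100 = 82.82
Old-age dependency ratio = 2.1 / 41.9 × 100 = 5.01

Youth dependency ratio: 82.82
Old-age dependency ratio: 5.01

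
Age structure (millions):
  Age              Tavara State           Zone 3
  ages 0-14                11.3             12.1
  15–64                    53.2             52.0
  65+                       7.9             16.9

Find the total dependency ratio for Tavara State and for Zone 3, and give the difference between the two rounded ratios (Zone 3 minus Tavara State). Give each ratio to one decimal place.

Tavara State: 36.1
Zone 3: 55.8
Difference: +19.7

Tavara State: (11.3 + 7.9) / 53.2 × 100 = 19.2 / 53.2 × 100 = 36.1
Zone 3: (12.1 + 16.9) / 52.0 × 100 = 29.0 / 52.0 × 100 = 55.8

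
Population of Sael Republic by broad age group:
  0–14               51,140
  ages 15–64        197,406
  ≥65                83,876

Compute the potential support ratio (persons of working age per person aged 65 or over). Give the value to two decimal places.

Potential support ratio: 2.35

Potential support ratio = 197,406 / 83,876 = 2.35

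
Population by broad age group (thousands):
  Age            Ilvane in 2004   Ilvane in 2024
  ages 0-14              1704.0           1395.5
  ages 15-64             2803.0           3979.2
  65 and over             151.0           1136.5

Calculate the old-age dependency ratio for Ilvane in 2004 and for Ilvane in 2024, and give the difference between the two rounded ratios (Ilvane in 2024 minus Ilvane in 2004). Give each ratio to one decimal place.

Ilvane in 2004: 151.0 / 2803.0 × 100 = 5.4
Ilvane in 2024: 1136.5 / 3979.2 × 100 = 28.6

Ilvane in 2004: 5.4
Ilvane in 2024: 28.6
Difference: +23.2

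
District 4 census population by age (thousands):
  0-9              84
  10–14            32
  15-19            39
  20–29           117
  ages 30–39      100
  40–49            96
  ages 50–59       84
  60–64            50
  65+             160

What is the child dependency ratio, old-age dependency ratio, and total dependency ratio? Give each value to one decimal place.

0–14: 84 + 32 = 116
15–64: 39 + 117 + 100 + 96 + 84 + 50 = 486
65+: 160
Youth dependency ratio = 116 / 486 × 100 = 23.9
Old-age dependency ratio = 160 / 486 × 100 = 32.9
Total dependency ratio = (116 + 160) / 486 × 100 = 276 / 486 × 100 = 56.8

Youth dependency ratio: 23.9
Old-age dependency ratio: 32.9
Total dependency ratio: 56.8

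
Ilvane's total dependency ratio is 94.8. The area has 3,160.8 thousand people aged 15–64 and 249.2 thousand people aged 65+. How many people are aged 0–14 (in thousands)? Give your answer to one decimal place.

Total dependency ratio = (youth + elderly) / working-age × 100
94.8 = (Y + 249.2) / 3,160.8 × 100
⇒ 2,747.2

Aged 0–14: 2,747.2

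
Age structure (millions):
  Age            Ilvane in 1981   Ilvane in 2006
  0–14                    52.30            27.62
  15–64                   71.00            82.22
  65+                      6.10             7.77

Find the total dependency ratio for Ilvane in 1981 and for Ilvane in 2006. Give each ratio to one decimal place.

Ilvane in 1981: 82.3
Ilvane in 2006: 43.0

Ilvane in 1981: (52.30 + 6.10) / 71.00 × 100 = 58.40 / 71.00 × 100 = 82.3
Ilvane in 2006: (27.62 + 7.77) / 82.22 × 100 = 35.39 / 82.22 × 100 = 43.0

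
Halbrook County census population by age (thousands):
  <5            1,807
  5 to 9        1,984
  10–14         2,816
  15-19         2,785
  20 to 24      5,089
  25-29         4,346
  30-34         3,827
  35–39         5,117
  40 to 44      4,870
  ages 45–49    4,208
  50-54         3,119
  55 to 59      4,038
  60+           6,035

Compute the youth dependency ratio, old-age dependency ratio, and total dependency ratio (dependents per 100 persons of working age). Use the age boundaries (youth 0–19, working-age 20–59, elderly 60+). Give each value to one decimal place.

Youth dependency ratio: 27.1
Old-age dependency ratio: 17.4
Total dependency ratio: 44.6

0–19: 1,807 + 1,984 + 2,816 + 2,785 = 9,392
20–59: 5,089 + 4,346 + 3,827 + 5,117 + 4,870 + 4,208 + 3,119 + 4,038 = 34,614
60+: 6,035
Youth dependency ratio = 9,392 / 34,614 × 100 = 27.1
Old-age dependency ratio = 6,035 / 34,614 × 100 = 17.4
Total dependency ratio = (9,392 + 6,035) / 34,614 × 100 = 15,427 / 34,614 × 100 = 44.6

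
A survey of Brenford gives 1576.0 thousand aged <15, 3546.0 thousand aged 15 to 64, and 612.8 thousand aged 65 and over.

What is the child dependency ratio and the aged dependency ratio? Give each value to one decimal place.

Youth dependency ratio = 1576.0 / 3546.0 × 100 = 44.4
Old-age dependency ratio = 612.8 / 3546.0 × 100 = 17.3

Youth dependency ratio: 44.4
Old-age dependency ratio: 17.3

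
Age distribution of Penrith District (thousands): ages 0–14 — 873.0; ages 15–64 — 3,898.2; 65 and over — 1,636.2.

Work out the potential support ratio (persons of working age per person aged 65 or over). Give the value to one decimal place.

Potential support ratio = 3,898.2 / 1,636.2 = 2.4

Potential support ratio: 2.4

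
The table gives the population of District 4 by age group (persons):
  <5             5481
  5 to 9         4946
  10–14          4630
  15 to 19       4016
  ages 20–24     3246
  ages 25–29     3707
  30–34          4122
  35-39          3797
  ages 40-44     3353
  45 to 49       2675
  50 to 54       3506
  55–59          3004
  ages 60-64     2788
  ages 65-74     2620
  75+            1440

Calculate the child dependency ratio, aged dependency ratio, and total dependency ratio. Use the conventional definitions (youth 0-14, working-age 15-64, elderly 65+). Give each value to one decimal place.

0–14: 5481 + 4946 + 4630 = 15057
15–64: 4016 + 3246 + 3707 + 4122 + 3797 + 3353 + 2675 + 3506 + 3004 + 2788 = 34214
65+: 2620 + 1440 = 4060
Youth dependency ratio = 15057 / 34214 × 100 = 44.0
Old-age dependency ratio = 4060 / 34214 × 100 = 11.9
Total dependency ratio = (15057 + 4060) / 34214 × 100 = 19117 / 34214 × 100 = 55.9

Youth dependency ratio: 44.0
Old-age dependency ratio: 11.9
Total dependency ratio: 55.9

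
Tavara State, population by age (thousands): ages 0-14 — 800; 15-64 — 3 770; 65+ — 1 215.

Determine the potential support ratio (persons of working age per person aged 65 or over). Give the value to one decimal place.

Potential support ratio = 3 770 / 1 215 = 3.1

Potential support ratio: 3.1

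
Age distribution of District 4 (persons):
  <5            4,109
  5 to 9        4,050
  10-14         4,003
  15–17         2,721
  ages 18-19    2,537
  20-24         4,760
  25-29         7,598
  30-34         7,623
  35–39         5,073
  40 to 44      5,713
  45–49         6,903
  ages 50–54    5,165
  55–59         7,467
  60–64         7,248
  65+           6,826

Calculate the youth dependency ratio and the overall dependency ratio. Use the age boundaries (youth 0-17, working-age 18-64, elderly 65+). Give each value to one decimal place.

Youth dependency ratio: 24.8
Total dependency ratio: 36.1

0–17: 4,109 + 4,050 + 4,003 + 2,721 = 14,883
18–64: 2,537 + 4,760 + 7,598 + 7,623 + 5,073 + 5,713 + 6,903 + 5,165 + 7,467 + 7,248 = 60,087
65+: 6,826
Youth dependency ratio = 14,883 / 60,087 × 100 = 24.8
Total dependency ratio = (14,883 + 6,826) / 60,087 × 100 = 21,709 / 60,087 × 100 = 36.1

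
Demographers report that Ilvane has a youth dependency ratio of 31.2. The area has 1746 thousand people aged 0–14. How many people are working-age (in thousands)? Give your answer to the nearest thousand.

Youth dependency ratio = youth / working-age × 100
31.2 = 1746 / W × 100
⇒ 5596

Working-age: 5596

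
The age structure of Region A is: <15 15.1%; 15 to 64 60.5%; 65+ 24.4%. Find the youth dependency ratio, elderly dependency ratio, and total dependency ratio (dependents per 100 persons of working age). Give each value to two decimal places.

Youth dependency ratio = 15.1 / 60.5 × 100 = 24.96
Old-age dependency ratio = 24.4 / 60.5 × 100 = 40.33
Total dependency ratio = (15.1 + 24.4) / 60.5 × 100 = 39.5 / 60.5 × 100 = 65.29

Youth dependency ratio: 24.96
Old-age dependency ratio: 40.33
Total dependency ratio: 65.29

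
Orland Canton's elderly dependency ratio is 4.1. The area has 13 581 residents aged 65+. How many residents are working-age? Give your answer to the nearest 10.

Old-age dependency ratio = elderly / working-age × 100
4.1 = 13 581 / W × 100
⇒ 331 240

Working-age: 331 240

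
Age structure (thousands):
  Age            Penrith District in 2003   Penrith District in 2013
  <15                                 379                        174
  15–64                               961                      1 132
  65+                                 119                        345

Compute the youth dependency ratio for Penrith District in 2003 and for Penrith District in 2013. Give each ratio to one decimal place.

Penrith District in 2003: 379 / 961 × 100 = 39.4
Penrith District in 2013: 174 / 1 132 × 100 = 15.4

Penrith District in 2003: 39.4
Penrith District in 2013: 15.4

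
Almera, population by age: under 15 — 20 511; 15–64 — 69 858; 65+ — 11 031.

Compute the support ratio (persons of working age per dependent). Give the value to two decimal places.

Support ratio: 2.21

Support ratio = 69 858 / (20 511 + 11 031) = 69 858 / 31 542 = 2.21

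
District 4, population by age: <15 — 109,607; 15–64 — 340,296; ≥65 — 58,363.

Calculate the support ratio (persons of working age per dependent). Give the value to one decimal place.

Support ratio: 2.0

Support ratio = 340,296 / (109,607 + 58,363) = 340,296 / 167,970 = 2.0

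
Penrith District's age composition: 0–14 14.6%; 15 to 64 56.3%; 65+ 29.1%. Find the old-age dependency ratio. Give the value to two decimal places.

Old-age dependency ratio = 29.1 / 56.3 × 100 = 51.69

Old-age dependency ratio: 51.69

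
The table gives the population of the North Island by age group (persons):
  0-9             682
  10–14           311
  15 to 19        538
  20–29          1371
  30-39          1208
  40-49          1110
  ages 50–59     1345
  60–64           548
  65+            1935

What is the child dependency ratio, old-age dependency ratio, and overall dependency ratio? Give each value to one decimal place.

Youth dependency ratio: 16.2
Old-age dependency ratio: 31.6
Total dependency ratio: 47.8

0–14: 682 + 311 = 993
15–64: 538 + 1371 + 1208 + 1110 + 1345 + 548 = 6120
65+: 1935
Youth dependency ratio = 993 / 6120 × 100 = 16.2
Old-age dependency ratio = 1935 / 6120 × 100 = 31.6
Total dependency ratio = (993 + 1935) / 6120 × 100 = 2928 / 6120 × 100 = 47.8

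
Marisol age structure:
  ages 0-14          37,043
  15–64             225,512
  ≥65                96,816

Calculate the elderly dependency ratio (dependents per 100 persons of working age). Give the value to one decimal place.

Old-age dependency ratio = 96,816 / 225,512 × 100 = 42.9

Old-age dependency ratio: 42.9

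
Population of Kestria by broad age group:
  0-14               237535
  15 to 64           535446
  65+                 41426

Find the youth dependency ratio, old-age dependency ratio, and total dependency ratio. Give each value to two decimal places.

Youth dependency ratio = 237535 / 535446 × 100 = 44.36
Old-age dependency ratio = 41426 / 535446 × 100 = 7.74
Total dependency ratio = (237535 + 41426) / 535446 × 100 = 278961 / 535446 × 100 = 52.10

Youth dependency ratio: 44.36
Old-age dependency ratio: 7.74
Total dependency ratio: 52.10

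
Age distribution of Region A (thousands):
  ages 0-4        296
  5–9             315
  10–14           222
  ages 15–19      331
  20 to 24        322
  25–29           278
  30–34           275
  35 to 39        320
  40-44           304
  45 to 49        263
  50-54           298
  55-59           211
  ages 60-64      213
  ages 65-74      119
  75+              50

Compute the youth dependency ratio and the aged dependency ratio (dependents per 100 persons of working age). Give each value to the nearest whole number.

Youth dependency ratio: 30
Old-age dependency ratio: 6

0–14: 296 + 315 + 222 = 833
15–64: 331 + 322 + 278 + 275 + 320 + 304 + 263 + 298 + 211 + 213 = 2815
65+: 119 + 50 = 169
Youth dependency ratio = 833 / 2815 × 100 = 30
Old-age dependency ratio = 169 / 2815 × 100 = 6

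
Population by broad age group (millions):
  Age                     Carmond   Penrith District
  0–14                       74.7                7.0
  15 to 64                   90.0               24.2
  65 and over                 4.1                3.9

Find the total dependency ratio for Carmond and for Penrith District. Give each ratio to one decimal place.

Carmond: 87.6
Penrith District: 45.0

Carmond: (74.7 + 4.1) / 90.0 × 100 = 78.8 / 90.0 × 100 = 87.6
Penrith District: (7.0 + 3.9) / 24.2 × 100 = 10.9 / 24.2 × 100 = 45.0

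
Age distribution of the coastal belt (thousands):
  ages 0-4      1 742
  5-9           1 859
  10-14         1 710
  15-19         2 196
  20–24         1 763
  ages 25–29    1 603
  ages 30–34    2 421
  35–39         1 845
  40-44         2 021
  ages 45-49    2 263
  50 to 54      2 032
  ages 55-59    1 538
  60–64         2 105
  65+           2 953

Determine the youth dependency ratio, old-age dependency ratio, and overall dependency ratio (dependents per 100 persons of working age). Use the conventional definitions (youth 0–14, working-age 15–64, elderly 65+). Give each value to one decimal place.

0–14: 1 742 + 1 859 + 1 710 = 5 311
15–64: 2 196 + 1 763 + 1 603 + 2 421 + 1 845 + 2 021 + 2 263 + 2 032 + 1 538 + 2 105 = 19 787
65+: 2 953
Youth dependency ratio = 5 311 / 19 787 × 100 = 26.8
Old-age dependency ratio = 2 953 / 19 787 × 100 = 14.9
Total dependency ratio = (5 311 + 2 953) / 19 787 × 100 = 8 264 / 19 787 × 100 = 41.8

Youth dependency ratio: 26.8
Old-age dependency ratio: 14.9
Total dependency ratio: 41.8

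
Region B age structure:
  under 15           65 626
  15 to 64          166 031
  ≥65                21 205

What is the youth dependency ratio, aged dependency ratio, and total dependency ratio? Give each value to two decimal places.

Youth dependency ratio = 65 626 / 166 031 × 100 = 39.53
Old-age dependency ratio = 21 205 / 166 031 × 100 = 12.77
Total dependency ratio = (65 626 + 21 205) / 166 031 × 100 = 86 831 / 166 031 × 100 = 52.30

Youth dependency ratio: 39.53
Old-age dependency ratio: 12.77
Total dependency ratio: 52.30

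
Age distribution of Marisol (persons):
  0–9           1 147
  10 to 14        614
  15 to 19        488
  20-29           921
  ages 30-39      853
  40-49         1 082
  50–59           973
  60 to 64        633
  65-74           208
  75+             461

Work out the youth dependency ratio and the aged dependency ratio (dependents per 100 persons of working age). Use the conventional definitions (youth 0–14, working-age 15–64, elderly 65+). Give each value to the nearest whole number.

Youth dependency ratio: 36
Old-age dependency ratio: 14

0–14: 1 147 + 614 = 1 761
15–64: 488 + 921 + 853 + 1 082 + 973 + 633 = 4 950
65+: 208 + 461 = 669
Youth dependency ratio = 1 761 / 4 950 × 100 = 36
Old-age dependency ratio = 669 / 4 950 × 100 = 14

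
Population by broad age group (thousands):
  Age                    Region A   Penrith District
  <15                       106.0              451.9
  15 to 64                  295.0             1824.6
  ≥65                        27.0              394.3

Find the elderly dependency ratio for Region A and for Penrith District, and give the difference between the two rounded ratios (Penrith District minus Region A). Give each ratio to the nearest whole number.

Region A: 27.0 / 295.0 × 100 = 9
Penrith District: 394.3 / 1824.6 × 100 = 22

Region A: 9
Penrith District: 22
Difference: +13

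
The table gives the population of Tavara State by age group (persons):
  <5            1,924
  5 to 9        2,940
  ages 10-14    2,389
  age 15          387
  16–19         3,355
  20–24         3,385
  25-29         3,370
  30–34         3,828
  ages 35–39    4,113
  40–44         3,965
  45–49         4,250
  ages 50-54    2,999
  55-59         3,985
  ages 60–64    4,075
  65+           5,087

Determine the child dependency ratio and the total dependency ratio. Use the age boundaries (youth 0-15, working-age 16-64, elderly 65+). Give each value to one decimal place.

0–15: 1,924 + 2,940 + 2,389 + 387 = 7,640
16–64: 3,355 + 3,385 + 3,370 + 3,828 + 4,113 + 3,965 + 4,250 + 2,999 + 3,985 + 4,075 = 37,325
65+: 5,087
Youth dependency ratio = 7,640 / 37,325 × 100 = 20.5
Total dependency ratio = (7,640 + 5,087) / 37,325 × 100 = 12,727 / 37,325 × 100 = 34.1

Youth dependency ratio: 20.5
Total dependency ratio: 34.1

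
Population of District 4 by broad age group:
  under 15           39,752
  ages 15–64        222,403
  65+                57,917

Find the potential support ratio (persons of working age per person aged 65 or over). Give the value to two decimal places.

Potential support ratio: 3.84

Potential support ratio = 222,403 / 57,917 = 3.84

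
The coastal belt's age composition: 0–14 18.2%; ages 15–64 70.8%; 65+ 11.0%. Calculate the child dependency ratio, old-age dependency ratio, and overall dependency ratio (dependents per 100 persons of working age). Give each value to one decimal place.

Youth dependency ratio: 25.7
Old-age dependency ratio: 15.5
Total dependency ratio: 41.2

Youth dependency ratio = 18.2 / 70.8 × 100 = 25.7
Old-age dependency ratio = 11.0 / 70.8 × 100 = 15.5
Total dependency ratio = (18.2 + 11.0) / 70.8 × 100 = 29.2 / 70.8 × 100 = 41.2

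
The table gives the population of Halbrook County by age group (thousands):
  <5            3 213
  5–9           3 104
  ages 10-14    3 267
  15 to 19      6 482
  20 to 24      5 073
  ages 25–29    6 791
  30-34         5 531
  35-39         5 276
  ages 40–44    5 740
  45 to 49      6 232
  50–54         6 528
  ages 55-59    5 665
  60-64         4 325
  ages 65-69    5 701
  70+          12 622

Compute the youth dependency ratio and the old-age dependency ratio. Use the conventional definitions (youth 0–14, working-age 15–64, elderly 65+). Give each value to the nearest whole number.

0–14: 3 213 + 3 104 + 3 267 = 9 584
15–64: 6 482 + 5 073 + 6 791 + 5 531 + 5 276 + 5 740 + 6 232 + 6 528 + 5 665 + 4 325 = 57 643
65+: 5 701 + 12 622 = 18 323
Youth dependency ratio = 9 584 / 57 643 × 100 = 17
Old-age dependency ratio = 18 323 / 57 643 × 100 = 32

Youth dependency ratio: 17
Old-age dependency ratio: 32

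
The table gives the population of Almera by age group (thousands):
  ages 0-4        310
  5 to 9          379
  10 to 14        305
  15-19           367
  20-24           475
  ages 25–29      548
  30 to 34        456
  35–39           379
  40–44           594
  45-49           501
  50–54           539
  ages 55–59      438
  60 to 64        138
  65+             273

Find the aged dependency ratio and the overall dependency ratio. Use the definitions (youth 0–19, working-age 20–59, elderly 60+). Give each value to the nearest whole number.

0–19: 310 + 379 + 305 + 367 = 1 361
20–59: 475 + 548 + 456 + 379 + 594 + 501 + 539 + 438 = 3 930
60+: 138 + 273 = 411
Old-age dependency ratio = 411 / 3 930 × 100 = 10
Total dependency ratio = (1 361 + 411) / 3 930 × 100 = 1 772 / 3 930 × 100 = 45

Old-age dependency ratio: 10
Total dependency ratio: 45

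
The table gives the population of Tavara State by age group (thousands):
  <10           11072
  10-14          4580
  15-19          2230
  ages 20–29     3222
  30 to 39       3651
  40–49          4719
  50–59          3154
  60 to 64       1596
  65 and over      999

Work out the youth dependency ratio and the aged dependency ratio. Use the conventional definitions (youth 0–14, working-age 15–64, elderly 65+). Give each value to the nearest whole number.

0–14: 11072 + 4580 = 15652
15–64: 2230 + 3222 + 3651 + 4719 + 3154 + 1596 = 18572
65+: 999
Youth dependency ratio = 15652 / 18572 × 100 = 84
Old-age dependency ratio = 999 / 18572 × 100 = 5

Youth dependency ratio: 84
Old-age dependency ratio: 5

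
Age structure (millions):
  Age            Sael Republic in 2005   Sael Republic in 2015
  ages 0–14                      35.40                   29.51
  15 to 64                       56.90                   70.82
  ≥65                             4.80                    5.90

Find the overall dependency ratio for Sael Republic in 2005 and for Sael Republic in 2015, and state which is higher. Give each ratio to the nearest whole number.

Sael Republic in 2005: (35.40 + 4.80) / 56.90 × 100 = 40.20 / 56.90 × 100 = 71
Sael Republic in 2015: (29.51 + 5.90) / 70.82 × 100 = 35.41 / 70.82 × 100 = 50

Sael Republic in 2005: 71
Sael Republic in 2015: 50
Higher: Sael Republic in 2005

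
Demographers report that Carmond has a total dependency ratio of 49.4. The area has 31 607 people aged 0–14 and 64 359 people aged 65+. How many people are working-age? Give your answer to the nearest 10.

Working-age: 194 260

Total dependency ratio = (youth + elderly) / working-age × 100
49.4 = (31 607 + 64 359) / W × 100
⇒ 194 260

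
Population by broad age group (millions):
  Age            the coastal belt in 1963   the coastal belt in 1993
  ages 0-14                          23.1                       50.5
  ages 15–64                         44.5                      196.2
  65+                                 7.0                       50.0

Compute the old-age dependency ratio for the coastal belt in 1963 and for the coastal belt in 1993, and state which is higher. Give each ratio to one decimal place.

the coastal belt in 1963: 15.7
the coastal belt in 1993: 25.5
Higher: the coastal belt in 1993

the coastal belt in 1963: 7.0 / 44.5 × 100 = 15.7
the coastal belt in 1993: 50.0 / 196.2 × 100 = 25.5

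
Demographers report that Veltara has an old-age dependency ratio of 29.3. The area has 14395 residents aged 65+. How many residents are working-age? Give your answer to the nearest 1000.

Old-age dependency ratio = elderly / working-age × 100
29.3 = 14395 / W × 100
⇒ 49000

Working-age: 49000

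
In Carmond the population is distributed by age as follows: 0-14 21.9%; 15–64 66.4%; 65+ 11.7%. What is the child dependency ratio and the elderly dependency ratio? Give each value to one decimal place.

Youth dependency ratio = 21.9 / 66.4 × 100 = 33.0
Old-age dependency ratio = 11.7 / 66.4 × 100 = 17.6

Youth dependency ratio: 33.0
Old-age dependency ratio: 17.6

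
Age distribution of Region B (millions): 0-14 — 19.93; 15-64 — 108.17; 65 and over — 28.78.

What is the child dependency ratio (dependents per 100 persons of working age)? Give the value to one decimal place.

Youth dependency ratio: 18.4

Youth dependency ratio = 19.93 / 108.17 × 100 = 18.4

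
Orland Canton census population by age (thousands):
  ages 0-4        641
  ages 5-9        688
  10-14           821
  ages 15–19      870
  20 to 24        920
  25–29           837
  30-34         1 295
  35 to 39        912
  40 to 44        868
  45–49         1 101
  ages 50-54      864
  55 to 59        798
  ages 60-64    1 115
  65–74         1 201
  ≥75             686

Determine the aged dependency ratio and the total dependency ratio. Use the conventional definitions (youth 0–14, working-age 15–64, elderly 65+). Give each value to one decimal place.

0–14: 641 + 688 + 821 = 2 150
15–64: 870 + 920 + 837 + 1 295 + 912 + 868 + 1 101 + 864 + 798 + 1 115 = 9 580
65+: 1 201 + 686 = 1 887
Old-age dependency ratio = 1 887 / 9 580 × 100 = 19.7
Total dependency ratio = (2 150 + 1 887) / 9 580 × 100 = 4 037 / 9 580 × 100 = 42.1

Old-age dependency ratio: 19.7
Total dependency ratio: 42.1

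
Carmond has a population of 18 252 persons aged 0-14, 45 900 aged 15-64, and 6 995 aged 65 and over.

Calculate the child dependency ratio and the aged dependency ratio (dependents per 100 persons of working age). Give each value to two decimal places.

Youth dependency ratio: 39.76
Old-age dependency ratio: 15.24

Youth dependency ratio = 18 252 / 45 900 × 100 = 39.76
Old-age dependency ratio = 6 995 / 45 900 × 100 = 15.24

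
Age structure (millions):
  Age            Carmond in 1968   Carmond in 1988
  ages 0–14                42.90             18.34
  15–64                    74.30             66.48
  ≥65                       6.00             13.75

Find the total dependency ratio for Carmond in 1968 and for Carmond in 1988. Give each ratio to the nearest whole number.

Carmond in 1968: (42.90 + 6.00) / 74.30 × 100 = 48.90 / 74.30 × 100 = 66
Carmond in 1988: (18.34 + 13.75) / 66.48 × 100 = 32.09 / 66.48 × 100 = 48

Carmond in 1968: 66
Carmond in 1988: 48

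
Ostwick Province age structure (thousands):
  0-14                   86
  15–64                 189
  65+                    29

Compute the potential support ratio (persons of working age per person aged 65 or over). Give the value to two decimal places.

Potential support ratio: 6.52

Potential support ratio = 189 / 29 = 6.52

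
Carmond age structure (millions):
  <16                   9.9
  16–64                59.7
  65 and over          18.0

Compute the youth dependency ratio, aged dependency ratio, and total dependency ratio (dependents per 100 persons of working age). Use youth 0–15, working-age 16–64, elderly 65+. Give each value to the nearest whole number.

Youth dependency ratio = 9.9 / 59.7 × 100 = 17
Old-age dependency ratio = 18.0 / 59.7 × 100 = 30
Total dependency ratio = (9.9 + 18.0) / 59.7 × 100 = 27.9 / 59.7 × 100 = 47

Youth dependency ratio: 17
Old-age dependency ratio: 30
Total dependency ratio: 47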